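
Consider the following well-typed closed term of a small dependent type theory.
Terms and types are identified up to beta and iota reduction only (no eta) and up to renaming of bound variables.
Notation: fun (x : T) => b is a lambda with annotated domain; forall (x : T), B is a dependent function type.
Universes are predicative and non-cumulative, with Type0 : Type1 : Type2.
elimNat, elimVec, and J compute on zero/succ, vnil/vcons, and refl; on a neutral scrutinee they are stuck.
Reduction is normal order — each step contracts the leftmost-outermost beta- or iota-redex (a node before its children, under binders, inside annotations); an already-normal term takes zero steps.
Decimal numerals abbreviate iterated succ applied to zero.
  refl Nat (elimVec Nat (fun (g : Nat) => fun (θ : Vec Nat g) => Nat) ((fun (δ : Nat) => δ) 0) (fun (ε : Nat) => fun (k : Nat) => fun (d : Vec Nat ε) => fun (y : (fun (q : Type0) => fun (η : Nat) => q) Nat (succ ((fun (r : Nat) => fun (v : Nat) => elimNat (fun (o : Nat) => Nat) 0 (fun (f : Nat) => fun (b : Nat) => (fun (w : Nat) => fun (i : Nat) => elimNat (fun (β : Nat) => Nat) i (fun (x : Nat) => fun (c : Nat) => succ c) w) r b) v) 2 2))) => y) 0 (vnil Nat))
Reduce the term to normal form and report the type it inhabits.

resulting normal form:
  refl Nat 0
type:
  Eq Nat 0 0
observation: 2 normal-order steps normalize the term, beginning with an elimVec iota-redex.


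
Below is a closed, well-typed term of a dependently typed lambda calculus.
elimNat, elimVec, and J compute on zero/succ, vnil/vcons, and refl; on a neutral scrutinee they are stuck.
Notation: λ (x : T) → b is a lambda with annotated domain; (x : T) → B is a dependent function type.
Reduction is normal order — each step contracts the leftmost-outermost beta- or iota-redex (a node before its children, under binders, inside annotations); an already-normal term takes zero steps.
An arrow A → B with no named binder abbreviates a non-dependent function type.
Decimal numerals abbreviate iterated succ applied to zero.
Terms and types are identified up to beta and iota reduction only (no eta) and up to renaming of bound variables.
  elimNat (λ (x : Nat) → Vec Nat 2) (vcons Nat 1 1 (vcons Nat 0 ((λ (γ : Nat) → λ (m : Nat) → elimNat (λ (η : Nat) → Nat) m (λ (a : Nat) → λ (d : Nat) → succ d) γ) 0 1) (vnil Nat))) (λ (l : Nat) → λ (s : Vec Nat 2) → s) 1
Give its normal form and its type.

normal form:
  vcons Nat 1 1 (vcons Nat 0 1 (vnil Nat))
inferred type:
  Vec Nat 2


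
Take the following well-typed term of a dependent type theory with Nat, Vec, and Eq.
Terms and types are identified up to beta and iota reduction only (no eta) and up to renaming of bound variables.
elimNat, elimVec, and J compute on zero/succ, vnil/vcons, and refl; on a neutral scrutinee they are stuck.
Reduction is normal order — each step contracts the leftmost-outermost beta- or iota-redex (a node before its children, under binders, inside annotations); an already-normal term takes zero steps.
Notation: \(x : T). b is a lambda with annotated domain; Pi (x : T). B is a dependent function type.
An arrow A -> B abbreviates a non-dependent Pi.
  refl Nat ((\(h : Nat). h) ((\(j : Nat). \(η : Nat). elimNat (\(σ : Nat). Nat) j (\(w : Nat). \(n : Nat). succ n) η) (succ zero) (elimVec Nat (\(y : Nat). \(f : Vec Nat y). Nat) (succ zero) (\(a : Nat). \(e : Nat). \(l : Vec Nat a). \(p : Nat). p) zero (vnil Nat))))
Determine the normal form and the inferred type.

resulting normal form:
  refl Nat (succ (succ zero))
inferred type:
  Eq Nat (succ (succ zero)) (succ (succ zero))


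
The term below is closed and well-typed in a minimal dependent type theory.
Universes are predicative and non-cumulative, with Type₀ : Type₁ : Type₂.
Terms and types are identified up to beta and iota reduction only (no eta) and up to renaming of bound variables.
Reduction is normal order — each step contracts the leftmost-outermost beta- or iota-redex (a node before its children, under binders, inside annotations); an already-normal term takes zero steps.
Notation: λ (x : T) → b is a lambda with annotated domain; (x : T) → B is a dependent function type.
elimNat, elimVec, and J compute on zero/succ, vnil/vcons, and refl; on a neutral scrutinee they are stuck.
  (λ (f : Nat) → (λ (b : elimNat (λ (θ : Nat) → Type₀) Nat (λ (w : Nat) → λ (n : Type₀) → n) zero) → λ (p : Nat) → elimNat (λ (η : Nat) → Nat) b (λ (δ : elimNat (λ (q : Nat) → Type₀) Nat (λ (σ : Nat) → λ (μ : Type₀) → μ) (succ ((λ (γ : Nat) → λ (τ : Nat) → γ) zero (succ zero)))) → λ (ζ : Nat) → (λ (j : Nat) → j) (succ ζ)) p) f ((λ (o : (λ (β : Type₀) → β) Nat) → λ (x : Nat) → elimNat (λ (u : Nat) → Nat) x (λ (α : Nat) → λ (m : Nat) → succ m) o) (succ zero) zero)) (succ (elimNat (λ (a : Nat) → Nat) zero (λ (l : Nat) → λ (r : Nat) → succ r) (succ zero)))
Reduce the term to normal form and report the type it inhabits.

normal form:
  succ (succ (succ zero))
type:
  Nat
observation: 24 normal-order steps normalize the term, beginning with a beta-redex.


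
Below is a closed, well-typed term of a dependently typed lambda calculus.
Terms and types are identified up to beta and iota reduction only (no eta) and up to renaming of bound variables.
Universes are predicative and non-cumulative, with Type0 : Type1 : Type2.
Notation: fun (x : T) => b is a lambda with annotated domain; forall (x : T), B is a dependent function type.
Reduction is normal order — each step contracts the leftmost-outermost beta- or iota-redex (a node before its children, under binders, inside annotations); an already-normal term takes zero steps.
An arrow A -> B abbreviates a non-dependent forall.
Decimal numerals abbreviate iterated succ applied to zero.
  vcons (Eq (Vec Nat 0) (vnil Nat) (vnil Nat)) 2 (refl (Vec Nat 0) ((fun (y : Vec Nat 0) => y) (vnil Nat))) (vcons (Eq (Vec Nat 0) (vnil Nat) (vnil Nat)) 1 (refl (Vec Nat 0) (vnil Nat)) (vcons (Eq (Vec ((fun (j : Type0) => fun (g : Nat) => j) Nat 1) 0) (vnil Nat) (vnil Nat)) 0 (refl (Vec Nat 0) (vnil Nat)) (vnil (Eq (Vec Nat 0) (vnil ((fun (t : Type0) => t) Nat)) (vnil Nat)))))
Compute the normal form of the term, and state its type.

reduced normal form:
  vcons (Eq (Vec Nat 0) (vnil Nat) (vnil Nat)) 2 (refl (Vec Nat 0) (vnil Nat)) (vcons (Eq (Vec Nat 0) (vnil Nat) (vnil Nat)) 1 (refl (Vec Nat 0) (vnil Nat)) (vcons (Eq (Vec Nat 0) (vnil Nat) (vnil Nat)) 0 (refl (Vec Nat 0) (vnil Nat)) (vnil (Eq (Vec Nat 0) (vnil Nat) (vnil Nat)))))
type:
  Vec (Eq (Vec Nat 0) (vnil Nat) (vnil Nat)) 3


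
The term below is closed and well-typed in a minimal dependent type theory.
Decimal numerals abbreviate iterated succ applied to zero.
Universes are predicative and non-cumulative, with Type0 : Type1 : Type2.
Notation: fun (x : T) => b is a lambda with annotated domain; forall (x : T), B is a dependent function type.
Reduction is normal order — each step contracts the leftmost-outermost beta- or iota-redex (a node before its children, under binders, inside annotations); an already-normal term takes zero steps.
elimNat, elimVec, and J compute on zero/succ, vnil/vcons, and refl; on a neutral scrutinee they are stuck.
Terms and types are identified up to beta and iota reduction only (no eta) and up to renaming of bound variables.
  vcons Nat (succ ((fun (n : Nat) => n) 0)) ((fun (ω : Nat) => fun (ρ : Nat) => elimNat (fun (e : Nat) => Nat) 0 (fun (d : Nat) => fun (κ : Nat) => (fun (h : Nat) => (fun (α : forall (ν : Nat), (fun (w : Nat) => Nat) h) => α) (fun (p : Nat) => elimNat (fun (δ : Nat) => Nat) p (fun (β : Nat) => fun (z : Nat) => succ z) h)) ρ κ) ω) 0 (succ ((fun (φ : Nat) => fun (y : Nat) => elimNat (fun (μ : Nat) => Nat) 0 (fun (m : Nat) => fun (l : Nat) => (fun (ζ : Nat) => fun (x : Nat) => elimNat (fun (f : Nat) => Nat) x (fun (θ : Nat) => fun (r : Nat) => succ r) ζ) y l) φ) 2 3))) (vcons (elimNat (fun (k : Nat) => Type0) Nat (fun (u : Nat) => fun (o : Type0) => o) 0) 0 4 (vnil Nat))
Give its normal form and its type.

resulting normal form:
  vcons Nat 1 0 (vcons Nat 0 4 (vnil Nat))
inferred type:
  Vec Nat 2


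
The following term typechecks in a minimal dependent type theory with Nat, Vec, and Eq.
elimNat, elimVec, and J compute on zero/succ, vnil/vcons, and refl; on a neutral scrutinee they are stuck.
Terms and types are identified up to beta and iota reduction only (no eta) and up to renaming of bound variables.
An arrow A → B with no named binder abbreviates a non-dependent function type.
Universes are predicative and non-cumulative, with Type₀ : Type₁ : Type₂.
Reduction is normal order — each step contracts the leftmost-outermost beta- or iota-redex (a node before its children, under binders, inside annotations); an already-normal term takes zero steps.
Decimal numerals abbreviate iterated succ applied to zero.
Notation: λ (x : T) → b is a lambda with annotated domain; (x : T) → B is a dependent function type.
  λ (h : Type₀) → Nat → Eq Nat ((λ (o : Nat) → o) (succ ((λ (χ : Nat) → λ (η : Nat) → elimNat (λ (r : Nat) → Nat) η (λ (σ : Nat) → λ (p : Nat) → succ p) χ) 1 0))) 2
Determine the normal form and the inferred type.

resulting normal form:
  λ (h : Type₀) → Nat → Eq Nat 2 2
type:
  Type₀ → Type₀
observation: 7 normal-order steps separate the term from its normal form.


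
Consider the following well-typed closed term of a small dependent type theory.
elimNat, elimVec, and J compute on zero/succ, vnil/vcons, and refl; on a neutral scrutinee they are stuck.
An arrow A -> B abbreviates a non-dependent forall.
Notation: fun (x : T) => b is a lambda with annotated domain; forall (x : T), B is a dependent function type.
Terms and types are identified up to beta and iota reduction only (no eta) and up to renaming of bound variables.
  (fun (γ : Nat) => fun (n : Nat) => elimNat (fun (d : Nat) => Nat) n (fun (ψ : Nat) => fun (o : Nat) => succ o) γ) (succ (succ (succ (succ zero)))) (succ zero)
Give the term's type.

type:
  Nat


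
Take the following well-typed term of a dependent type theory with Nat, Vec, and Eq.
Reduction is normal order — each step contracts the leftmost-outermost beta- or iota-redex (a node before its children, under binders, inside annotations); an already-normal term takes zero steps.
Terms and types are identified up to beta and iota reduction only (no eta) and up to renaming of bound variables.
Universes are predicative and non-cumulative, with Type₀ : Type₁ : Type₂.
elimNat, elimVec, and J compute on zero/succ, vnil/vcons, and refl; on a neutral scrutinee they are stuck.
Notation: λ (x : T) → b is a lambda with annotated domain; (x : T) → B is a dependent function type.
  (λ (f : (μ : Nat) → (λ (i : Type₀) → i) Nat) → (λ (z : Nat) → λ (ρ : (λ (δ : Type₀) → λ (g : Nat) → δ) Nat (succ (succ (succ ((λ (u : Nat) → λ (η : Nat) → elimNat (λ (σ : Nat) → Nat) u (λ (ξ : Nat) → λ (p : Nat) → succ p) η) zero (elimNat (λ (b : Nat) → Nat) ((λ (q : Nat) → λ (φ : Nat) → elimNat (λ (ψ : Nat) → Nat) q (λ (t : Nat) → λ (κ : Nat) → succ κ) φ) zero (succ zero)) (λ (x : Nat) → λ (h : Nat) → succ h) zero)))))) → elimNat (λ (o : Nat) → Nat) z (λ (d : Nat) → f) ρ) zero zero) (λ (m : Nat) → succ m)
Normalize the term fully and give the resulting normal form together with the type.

normal form:
  zero
the term's type:
  Nat
observation: the term reaches its normal form after 4 normal-order steps.


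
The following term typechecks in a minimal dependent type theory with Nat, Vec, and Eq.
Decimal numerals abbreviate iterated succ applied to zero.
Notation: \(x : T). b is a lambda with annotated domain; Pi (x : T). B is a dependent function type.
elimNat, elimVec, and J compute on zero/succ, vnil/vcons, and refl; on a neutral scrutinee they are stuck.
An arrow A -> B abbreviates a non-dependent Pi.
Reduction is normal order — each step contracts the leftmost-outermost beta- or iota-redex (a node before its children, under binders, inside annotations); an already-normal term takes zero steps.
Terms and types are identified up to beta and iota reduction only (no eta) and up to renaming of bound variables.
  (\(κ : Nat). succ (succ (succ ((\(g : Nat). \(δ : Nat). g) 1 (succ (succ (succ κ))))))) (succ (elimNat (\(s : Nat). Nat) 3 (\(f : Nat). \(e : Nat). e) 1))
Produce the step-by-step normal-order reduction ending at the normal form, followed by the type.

normal-order reduction:
  (\(κ : Nat). succ (succ (succ ((\(g : Nat). \(δ : Nat). g) 1 (succ (succ (succ κ))))))) (succ (elimNat (\(s : Nat). Nat) 3 (\(f : Nat). \(e : Nat). e) 1))
  ~> succ (succ (succ ((\(κ : Nat). \(g : Nat). κ) 1 (succ (succ (succ (succ (elimNat (\(δ : Nat). Nat) 3 (\(s : Nat). \(f : Nat). f) 1))))))))
  ~> succ (succ (succ ((\(κ : Nat). 1) (succ (succ (succ (succ (elimNat (\(g : Nat). Nat) 3 (\(δ : Nat). \(s : Nat). s) 1))))))))
  ~> 4
inferred type:
  Nat


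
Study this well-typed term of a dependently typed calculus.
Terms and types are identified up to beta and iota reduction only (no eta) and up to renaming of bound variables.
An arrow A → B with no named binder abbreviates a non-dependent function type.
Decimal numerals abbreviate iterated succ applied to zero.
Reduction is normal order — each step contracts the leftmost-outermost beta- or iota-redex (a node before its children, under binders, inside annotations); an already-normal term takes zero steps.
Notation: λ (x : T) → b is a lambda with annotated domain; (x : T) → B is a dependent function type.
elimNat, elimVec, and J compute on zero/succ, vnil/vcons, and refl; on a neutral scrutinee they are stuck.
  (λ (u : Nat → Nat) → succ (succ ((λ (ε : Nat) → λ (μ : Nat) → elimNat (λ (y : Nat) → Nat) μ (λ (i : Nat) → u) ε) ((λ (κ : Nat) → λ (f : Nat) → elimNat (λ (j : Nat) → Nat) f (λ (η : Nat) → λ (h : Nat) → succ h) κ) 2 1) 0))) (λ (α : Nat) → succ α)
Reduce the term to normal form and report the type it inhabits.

normal form:
  5
the term's type:
  Nat


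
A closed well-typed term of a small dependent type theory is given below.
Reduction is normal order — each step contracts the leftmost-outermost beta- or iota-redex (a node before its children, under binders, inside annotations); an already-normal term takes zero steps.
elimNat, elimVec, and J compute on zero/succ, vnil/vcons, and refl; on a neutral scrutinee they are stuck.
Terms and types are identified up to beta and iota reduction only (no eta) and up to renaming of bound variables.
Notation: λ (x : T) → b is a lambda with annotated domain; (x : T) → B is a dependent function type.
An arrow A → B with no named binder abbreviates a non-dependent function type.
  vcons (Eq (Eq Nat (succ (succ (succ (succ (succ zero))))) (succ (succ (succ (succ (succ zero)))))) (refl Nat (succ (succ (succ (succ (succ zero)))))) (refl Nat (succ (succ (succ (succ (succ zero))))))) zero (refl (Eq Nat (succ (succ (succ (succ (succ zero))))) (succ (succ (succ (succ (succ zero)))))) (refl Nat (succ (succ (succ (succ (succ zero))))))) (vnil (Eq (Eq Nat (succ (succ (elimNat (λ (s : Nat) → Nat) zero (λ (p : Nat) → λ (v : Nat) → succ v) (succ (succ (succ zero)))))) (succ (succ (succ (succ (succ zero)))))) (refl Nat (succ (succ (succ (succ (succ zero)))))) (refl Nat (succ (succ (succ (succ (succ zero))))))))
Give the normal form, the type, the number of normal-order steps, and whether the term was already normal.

resulting normal form:
  vcons (Eq (Eq Nat (succ (succ (succ (succ (succ zero))))) (succ (succ (succ (succ (succ zero)))))) (refl Nat (succ (succ (succ (succ (succ zero)))))) (refl Nat (succ (succ (succ (succ (succ zero))))))) zero (refl (Eq Nat (succ (succ (succ (succ (succ zero))))) (succ (succ (succ (succ (succ zero)))))) (refl Nat (succ (succ (succ (succ (succ zero))))))) (vnil (Eq (Eq Nat (succ (succ (succ (succ (succ zero))))) (succ (succ (succ (succ (succ zero)))))) (refl Nat (succ (succ (succ (succ (succ zero)))))) (refl Nat (succ (succ (succ (succ (succ zero))))))))
inferred type:
  Vec (Eq (Eq Nat (succ (succ (succ (succ (succ zero))))) (succ (succ (succ (succ (succ zero)))))) (refl Nat (succ (succ (succ (succ (succ zero)))))) (refl Nat (succ (succ (succ (succ (succ zero))))))) (succ zero)
reduction steps (normal order): 10
term was already normal: no
first contracted redex: an elimNat iota-redex


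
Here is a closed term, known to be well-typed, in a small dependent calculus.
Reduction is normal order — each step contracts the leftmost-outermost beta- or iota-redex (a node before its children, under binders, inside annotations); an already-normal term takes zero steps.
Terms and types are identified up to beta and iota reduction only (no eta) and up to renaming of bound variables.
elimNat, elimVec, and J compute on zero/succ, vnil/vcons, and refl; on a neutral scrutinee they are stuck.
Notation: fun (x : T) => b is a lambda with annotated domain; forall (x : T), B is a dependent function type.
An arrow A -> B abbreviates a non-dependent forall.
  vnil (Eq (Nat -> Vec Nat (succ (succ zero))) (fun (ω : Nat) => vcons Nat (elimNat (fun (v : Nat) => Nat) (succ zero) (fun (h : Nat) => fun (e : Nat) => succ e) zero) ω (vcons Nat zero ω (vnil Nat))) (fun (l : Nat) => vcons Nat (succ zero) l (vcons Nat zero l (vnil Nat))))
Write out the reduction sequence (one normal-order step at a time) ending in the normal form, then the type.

normal-order reduction:
  vnil (Eq (Nat -> Vec Nat (succ (succ zero))) (fun (ω : Nat) => vcons Nat (elimNat (fun (v : Nat) => Nat) (succ zero) (fun (h : Nat) => fun (e : Nat) => succ e) zero) ω (vcons Nat zero ω (vnil Nat))) (fun (l : Nat) => vcons Nat (succ zero) l (vcons Nat zero l (vnil Nat))))
  ~> vnil (Eq (Nat -> Vec Nat (succ (succ zero))) (fun (ω : Nat) => vcons Nat (succ zero) ω (vcons Nat zero ω (vnil Nat))) (fun (v : Nat) => vcons Nat (succ zero) v (vcons Nat zero v (vnil Nat))))
the term's type:
  Vec (Eq (Nat -> Vec Nat (succ (succ zero))) (fun (ω : Nat) => vcons Nat (succ zero) ω (vcons Nat zero ω (vnil Nat))) (fun (v : Nat) => vcons Nat (succ zero) v (vcons Nat zero v (vnil Nat)))) zero


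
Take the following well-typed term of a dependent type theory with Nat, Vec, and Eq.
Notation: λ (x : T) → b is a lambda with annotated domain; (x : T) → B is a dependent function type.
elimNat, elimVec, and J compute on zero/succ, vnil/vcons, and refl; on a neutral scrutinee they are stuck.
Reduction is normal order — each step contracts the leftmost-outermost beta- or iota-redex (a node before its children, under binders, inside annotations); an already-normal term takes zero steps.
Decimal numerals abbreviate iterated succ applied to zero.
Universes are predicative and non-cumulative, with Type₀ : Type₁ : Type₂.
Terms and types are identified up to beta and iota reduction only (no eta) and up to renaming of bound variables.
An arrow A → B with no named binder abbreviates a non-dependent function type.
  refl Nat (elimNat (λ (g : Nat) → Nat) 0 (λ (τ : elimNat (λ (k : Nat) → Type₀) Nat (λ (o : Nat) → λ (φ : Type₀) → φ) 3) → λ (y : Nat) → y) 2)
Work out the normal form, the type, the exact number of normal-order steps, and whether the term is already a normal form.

reduced normal form:
  refl Nat 0
the term's type:
  Eq Nat 0 0
steps to reach normal form (normal order): 7
term was already normal: no
first contracted redex: an elimNat iota-redex


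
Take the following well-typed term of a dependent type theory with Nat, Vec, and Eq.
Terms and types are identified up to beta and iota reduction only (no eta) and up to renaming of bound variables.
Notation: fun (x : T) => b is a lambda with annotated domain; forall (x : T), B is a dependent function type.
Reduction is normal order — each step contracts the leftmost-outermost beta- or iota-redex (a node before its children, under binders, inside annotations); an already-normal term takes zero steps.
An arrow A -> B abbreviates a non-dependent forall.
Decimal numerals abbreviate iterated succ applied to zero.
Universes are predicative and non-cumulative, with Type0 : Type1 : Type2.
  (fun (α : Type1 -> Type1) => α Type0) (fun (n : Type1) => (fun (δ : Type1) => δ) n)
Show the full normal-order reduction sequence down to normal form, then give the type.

normal-order reduction:
  (fun (α : Type1 -> Type1) => α Type0) (fun (n : Type1) => (fun (δ : Type1) => δ) n)
  ~> (fun (α : Type1) => (fun (n : Type1) => n) α) Type0
  ~> (fun (α : Type1) => α) Type0
  ~> Type0
type:
  Type1


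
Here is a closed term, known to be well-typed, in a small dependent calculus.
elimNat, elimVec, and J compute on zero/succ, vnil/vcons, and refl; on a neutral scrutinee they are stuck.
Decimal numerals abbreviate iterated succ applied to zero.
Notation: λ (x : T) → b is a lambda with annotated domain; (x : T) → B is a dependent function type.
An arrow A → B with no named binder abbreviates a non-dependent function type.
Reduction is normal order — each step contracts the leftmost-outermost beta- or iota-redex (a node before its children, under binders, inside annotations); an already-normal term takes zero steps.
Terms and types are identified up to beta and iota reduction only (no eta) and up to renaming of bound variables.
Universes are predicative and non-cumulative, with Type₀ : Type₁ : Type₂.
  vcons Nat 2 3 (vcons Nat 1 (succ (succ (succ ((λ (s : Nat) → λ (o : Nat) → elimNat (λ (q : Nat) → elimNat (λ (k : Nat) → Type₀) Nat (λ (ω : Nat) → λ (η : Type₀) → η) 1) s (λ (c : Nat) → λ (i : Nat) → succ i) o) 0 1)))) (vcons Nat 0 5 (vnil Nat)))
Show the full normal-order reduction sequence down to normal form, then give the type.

normal-order reduction sequence:
  vcons Nat 2 3 (vcons Nat 1 (succ (succ (succ ((λ (s : Nat) → λ (o : Nat) → elimNat (λ (q : Nat) → elimNat (λ (k : Nat) → Type₀) Nat (λ (ω : Nat) → λ (η : Type₀) → η) 1) s (λ (c : Nat) → λ (i : Nat) → succ i) o) 0 1)))) (vcons Nat 0 5 (vnil Nat)))
  ~> vcons Nat 2 3 (vcons Nat 1 (succ (succ (succ ((λ (s : Nat) → elimNat (λ (o : Nat) → elimNat (λ (q : Nat) → Type₀) Nat (λ (k : Nat) → λ (ω : Type₀) → ω) 1) 0 (λ (η : Nat) → λ (c : Nat) → succ c) s) 1)))) (vcons Nat 0 5 (vnil Nat)))
  ~> vcons Nat 2 3 (vcons Nat 1 (succ (succ (succ (elimNat (λ (s : Nat) → elimNat (λ (o : Nat) → Type₀) Nat (λ (q : Nat) → λ (k : Type₀) → k) 1) 0 (λ (ω : Nat) → λ (η : Nat) → succ η) 1)))) (vcons Nat 0 5 (vnil Nat)))
  ~> vcons Nat 2 3 (vcons Nat 1 (succ (succ (succ ((λ (s : Nat) → λ (o : Nat) → succ o) 0 (elimNat (λ (q : Nat) → elimNat (λ (k : Nat) → Type₀) Nat (λ (ω : Nat) → λ (η : Type₀) → η) 1) 0 (λ (c : Nat) → λ (i : Nat) → succ i) 0))))) (vcons Nat 0 5 (vnil Nat)))
  ~> vcons Nat 2 3 (vcons Nat 1 (succ (succ (succ ((λ (s : Nat) → succ s) (elimNat (λ (o : Nat) → elimNat (λ (q : Nat) → Type₀) Nat (λ (k : Nat) → λ (ω : Type₀) → ω) 1) 0 (λ (η : Nat) → λ (c : Nat) → succ c) 0))))) (vcons Nat 0 5 (vnil Nat)))
  ~> vcons Nat 2 3 (vcons Nat 1 (succ (succ (succ (succ (elimNat (λ (s : Nat) → elimNat (λ (o : Nat) → Type₀) Nat (λ (q : Nat) → λ (k : Type₀) → k) 1) 0 (λ (ω : Nat) → λ (η : Nat) → succ η) 0))))) (vcons Nat 0 5 (vnil Nat)))
  ~> vcons Nat 2 3 (vcons Nat 1 4 (vcons Nat 0 5 (vnil Nat)))
the term's type:
  Vec Nat 3


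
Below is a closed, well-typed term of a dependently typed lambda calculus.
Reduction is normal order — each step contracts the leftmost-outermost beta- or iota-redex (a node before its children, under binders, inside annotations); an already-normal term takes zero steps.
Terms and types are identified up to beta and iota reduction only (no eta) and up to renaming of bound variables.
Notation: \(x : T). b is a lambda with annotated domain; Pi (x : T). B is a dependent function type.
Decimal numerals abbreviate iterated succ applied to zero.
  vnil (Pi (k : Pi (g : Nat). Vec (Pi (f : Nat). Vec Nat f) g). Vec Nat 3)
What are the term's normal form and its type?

normal form:
  vnil (Pi (k : Pi (g : Nat). Vec (Pi (f : Nat). Vec Nat f) g). Vec Nat 3)
inferred type:
  Vec (Pi (k : Pi (g : Nat). Vec (Pi (f : Nat). Vec Nat f) g). Vec Nat 3) 0
observation: the term is already in normal form.


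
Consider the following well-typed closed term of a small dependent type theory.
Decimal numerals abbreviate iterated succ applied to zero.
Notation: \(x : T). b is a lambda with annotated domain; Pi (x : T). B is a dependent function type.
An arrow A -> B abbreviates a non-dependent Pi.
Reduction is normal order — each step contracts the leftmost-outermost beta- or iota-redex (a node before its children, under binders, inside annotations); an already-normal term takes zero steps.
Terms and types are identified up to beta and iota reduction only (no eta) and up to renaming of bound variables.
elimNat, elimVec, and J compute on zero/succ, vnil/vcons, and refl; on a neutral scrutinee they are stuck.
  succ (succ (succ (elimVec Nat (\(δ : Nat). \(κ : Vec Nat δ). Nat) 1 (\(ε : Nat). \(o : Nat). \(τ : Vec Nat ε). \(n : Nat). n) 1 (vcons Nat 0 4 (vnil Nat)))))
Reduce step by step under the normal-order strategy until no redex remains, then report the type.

normal-order reduction:
  succ (succ (succ (elimVec Nat (\(δ : Nat). \(κ : Vec Nat δ). Nat) 1 (\(ε : Nat). \(o : Nat). \(τ : Vec Nat ε). \(n : Nat). n) 1 (vcons Nat 0 4 (vnil Nat)))))
  ~> succ (succ (succ ((\(δ : Nat). \(κ : Nat). \(ε : Vec Nat δ). \(o : Nat). o) 0 4 (vnil Nat) (elimVec Nat (\(τ : Nat). \(n : Vec Nat τ). Nat) 1 (\(β : Nat). \(b : Nat). \(j : Vec Nat β). \(l : Nat). l) 0 (vnil Nat)))))
  ~> succ (succ (succ ((\(δ : Nat). \(κ : Vec Nat 0). \(ε : Nat). ε) 4 (vnil Nat) (elimVec Nat (\(o : Nat). \(τ : Vec Nat o). Nat) 1 (\(n : Nat). \(β : Nat). \(b : Vec Nat n). \(j : Nat). j) 0 (vnil Nat)))))
  ~> succ (succ (succ ((\(δ : Vec Nat 0). \(κ : Nat). κ) (vnil Nat) (elimVec Nat (\(ε : Nat). \(o : Vec Nat ε). Nat) 1 (\(τ : Nat). \(n : Nat). \(β : Vec Nat τ). \(b : Nat). b) 0 (vnil Nat)))))
  ~> succ (succ (succ ((\(δ : Nat). δ) (elimVec Nat (\(κ : Nat). \(ε : Vec Nat κ). Nat) 1 (\(o : Nat). \(τ : Nat). \(n : Vec Nat o). \(β : Nat). β) 0 (vnil Nat)))))
  ~> succ (succ (succ (elimVec Nat (\(δ : Nat). \(κ : Vec Nat δ). Nat) 1 (\(ε : Nat). \(o : Nat). \(τ : Vec Nat ε). \(n : Nat). n) 0 (vnil Nat))))
  ~> 4
the term's type:
  Nat


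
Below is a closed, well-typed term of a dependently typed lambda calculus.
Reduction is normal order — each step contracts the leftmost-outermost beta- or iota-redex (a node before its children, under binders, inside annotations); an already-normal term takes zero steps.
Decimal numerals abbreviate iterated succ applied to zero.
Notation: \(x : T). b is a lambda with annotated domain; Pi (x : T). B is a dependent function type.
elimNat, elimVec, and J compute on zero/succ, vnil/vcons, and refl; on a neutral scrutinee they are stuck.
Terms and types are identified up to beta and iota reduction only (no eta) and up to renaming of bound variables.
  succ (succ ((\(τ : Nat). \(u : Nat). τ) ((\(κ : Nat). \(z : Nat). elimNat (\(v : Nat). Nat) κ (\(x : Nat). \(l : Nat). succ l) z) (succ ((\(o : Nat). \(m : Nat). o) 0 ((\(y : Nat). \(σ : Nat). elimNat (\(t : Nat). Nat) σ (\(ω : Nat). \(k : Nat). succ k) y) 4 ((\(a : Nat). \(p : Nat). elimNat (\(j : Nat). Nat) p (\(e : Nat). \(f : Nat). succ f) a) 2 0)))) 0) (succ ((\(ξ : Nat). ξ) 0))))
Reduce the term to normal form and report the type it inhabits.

resulting normal form:
  3
type:
  Nat


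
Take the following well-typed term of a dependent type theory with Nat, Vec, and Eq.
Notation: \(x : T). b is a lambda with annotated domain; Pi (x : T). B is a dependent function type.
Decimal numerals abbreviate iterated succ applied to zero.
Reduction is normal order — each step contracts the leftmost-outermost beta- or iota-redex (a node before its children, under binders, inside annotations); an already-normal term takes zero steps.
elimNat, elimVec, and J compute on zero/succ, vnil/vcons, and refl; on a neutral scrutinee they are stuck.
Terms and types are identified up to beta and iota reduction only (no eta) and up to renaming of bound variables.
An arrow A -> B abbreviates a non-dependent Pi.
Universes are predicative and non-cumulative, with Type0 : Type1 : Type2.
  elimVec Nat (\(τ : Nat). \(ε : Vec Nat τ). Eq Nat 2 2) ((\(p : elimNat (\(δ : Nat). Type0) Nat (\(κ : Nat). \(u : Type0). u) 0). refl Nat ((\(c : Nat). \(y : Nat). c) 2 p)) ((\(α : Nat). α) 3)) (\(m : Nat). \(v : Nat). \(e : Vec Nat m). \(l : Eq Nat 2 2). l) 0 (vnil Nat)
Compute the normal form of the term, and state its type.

resulting normal form:
  refl Nat 2
the term's type:
  Eq Nat 2 2


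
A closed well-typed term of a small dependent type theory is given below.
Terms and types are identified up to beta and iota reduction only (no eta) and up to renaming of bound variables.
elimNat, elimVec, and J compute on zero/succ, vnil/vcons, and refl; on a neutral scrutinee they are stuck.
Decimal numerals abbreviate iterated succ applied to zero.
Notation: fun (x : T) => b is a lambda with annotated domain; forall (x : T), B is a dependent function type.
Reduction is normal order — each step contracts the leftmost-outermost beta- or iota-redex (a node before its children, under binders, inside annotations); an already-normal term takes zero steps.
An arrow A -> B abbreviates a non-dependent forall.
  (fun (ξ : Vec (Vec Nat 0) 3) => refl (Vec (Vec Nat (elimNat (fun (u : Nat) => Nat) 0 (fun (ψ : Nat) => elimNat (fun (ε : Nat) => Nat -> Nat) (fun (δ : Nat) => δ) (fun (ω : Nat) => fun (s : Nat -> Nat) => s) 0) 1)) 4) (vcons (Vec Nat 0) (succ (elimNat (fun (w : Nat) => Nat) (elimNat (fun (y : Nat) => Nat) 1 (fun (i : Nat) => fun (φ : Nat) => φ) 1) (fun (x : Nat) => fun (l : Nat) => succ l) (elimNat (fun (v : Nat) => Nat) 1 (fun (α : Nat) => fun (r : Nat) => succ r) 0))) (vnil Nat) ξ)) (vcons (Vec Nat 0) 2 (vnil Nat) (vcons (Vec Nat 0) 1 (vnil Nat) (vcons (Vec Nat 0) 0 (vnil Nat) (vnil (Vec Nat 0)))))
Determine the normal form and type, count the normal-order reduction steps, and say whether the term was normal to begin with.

reduced normal form:
  refl (Vec (Vec Nat 0) 4) (vcons (Vec Nat 0) 3 (vnil Nat) (vcons (Vec Nat 0) 2 (vnil Nat) (vcons (Vec Nat 0) 1 (vnil Nat) (vcons (Vec Nat 0) 0 (vnil Nat) (vnil (Vec Nat 0))))))
inferred type:
  Eq (Vec (Vec Nat 0) 4) (vcons (Vec Nat 0) 3 (vnil Nat) (vcons (Vec Nat 0) 2 (vnil Nat) (vcons (Vec Nat 0) 1 (vnil Nat) (vcons (Vec Nat 0) 0 (vnil Nat) (vnil (Vec Nat 0)))))) (vcons (Vec Nat 0) 3 (vnil Nat) (vcons (Vec Nat 0) 2 (vnil Nat) (vcons (Vec Nat 0) 1 (vnil Nat) (vcons (Vec Nat 0) 0 (vnil Nat) (vnil (Vec Nat 0))))))
steps to reach normal form (normal order): 15
term was already normal: no
first redex: a beta-redex


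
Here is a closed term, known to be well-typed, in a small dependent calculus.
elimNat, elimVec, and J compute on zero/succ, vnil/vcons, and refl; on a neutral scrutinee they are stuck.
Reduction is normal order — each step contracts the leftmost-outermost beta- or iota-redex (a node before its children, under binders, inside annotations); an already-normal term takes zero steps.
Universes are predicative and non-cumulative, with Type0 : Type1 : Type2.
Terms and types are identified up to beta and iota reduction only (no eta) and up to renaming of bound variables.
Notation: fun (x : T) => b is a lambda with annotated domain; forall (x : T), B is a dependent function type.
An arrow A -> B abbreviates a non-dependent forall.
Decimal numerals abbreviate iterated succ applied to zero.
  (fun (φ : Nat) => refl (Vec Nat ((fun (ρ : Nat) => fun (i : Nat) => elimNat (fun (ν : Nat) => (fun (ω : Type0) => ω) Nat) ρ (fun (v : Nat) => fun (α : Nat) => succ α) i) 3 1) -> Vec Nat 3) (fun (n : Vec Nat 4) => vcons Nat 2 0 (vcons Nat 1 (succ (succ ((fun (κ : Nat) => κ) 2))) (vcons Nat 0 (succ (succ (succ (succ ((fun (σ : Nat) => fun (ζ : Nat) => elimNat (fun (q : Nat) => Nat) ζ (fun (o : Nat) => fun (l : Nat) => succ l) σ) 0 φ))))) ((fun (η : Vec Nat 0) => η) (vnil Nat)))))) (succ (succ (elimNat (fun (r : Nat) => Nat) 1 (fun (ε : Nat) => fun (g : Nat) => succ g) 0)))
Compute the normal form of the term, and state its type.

normal form:
  refl (Vec Nat 4 -> Vec Nat 3) (fun (φ : Vec Nat 4) => vcons Nat 2 0 (vcons Nat 1 4 (vcons Nat 0 7 (vnil Nat))))
type:
  Eq (Vec Nat 4 -> Vec Nat 3) (fun (φ : Vec Nat 4) => vcons Nat 2 0 (vcons Nat 1 4 (vcons Nat 0 7 (vnil Nat)))) (fun (ρ : Vec Nat 4) => vcons Nat 2 0 (vcons Nat 1 4 (vcons Nat 0 7 (vnil Nat))))
observation: the first redex contracted is a beta-redex; the normal form is reached in 13 normal-order steps.


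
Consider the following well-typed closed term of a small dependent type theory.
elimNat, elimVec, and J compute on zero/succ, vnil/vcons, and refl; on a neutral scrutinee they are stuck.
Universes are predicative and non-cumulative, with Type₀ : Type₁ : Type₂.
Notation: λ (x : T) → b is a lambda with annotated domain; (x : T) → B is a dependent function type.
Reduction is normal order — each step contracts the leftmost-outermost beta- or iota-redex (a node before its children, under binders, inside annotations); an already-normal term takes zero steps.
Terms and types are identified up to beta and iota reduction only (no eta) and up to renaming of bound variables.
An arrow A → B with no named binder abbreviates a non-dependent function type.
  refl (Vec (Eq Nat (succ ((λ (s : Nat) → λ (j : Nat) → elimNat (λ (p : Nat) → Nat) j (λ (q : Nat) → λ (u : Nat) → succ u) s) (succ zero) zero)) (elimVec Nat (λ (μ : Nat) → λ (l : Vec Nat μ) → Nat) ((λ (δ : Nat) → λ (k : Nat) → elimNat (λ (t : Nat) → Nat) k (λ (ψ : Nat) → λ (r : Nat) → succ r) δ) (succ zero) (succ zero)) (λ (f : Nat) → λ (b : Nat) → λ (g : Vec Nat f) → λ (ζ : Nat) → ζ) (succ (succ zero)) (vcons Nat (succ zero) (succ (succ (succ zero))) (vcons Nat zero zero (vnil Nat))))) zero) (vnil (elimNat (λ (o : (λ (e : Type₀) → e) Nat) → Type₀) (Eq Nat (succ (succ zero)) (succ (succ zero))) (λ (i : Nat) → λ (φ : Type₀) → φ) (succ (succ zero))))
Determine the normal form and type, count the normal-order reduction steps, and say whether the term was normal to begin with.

reduced normal form:
  refl (Vec (Eq Nat (succ (succ zero)) (succ (succ zero))) zero) (vnil (Eq Nat (succ (succ zero)) (succ (succ zero))))
inferred type:
  Eq (Vec (Eq Nat (succ (succ zero)) (succ (succ zero))) zero) (vnil (Eq Nat (succ (succ zero)) (succ (succ zero)))) (vnil (Eq Nat (succ (succ zero)) (succ (succ zero))))
normal-order step count: 30
started in normal form: no
first redex: a beta-redex


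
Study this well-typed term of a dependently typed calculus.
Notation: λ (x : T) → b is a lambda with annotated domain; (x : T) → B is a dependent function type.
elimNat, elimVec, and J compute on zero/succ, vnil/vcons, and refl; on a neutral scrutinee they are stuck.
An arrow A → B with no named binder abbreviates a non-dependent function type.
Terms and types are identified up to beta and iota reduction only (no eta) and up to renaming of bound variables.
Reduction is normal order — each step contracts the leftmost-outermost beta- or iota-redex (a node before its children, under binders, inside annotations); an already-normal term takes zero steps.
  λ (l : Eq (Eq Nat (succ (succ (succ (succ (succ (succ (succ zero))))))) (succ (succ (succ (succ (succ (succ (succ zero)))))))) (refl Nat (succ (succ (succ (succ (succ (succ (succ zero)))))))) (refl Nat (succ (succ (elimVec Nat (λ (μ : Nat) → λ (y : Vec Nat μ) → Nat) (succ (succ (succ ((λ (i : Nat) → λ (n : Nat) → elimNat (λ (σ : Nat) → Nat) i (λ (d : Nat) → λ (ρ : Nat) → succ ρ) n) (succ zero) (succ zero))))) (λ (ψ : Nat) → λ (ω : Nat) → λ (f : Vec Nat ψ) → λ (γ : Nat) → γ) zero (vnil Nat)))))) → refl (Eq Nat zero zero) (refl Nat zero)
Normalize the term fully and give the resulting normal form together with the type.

normal form:
  λ (l : Eq (Eq Nat (succ (succ (succ (succ (succ (succ (succ zero))))))) (succ (succ (succ (succ (succ (succ (succ zero)))))))) (refl Nat (succ (succ (succ (succ (succ (succ (succ zero)))))))) (refl Nat (succ (succ (succ (succ (succ (succ (succ zero))))))))) → refl (Eq Nat zero zero) (refl Nat zero)
type:
  Eq (Eq Nat (succ (succ (succ (succ (succ (succ (succ zero))))))) (succ (succ (succ (succ (succ (succ (succ zero)))))))) (refl Nat (succ (succ (succ (succ (succ (succ (succ zero)))))))) (refl Nat (succ (succ (succ (succ (succ (succ (succ zero)))))))) → Eq (Eq Nat zero zero) (refl Nat zero) (refl Nat zero)


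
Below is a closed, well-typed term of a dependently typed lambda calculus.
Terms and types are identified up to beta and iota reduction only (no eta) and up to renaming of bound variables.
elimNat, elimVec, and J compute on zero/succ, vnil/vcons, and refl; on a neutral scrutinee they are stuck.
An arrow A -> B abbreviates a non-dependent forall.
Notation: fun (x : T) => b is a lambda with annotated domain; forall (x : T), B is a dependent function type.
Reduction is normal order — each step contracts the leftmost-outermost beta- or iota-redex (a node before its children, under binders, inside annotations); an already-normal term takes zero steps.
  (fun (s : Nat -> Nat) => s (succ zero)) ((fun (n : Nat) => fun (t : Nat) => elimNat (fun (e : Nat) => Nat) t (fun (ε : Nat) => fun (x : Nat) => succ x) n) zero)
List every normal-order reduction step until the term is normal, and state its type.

normal-order reduction sequence:
  (fun (s : Nat -> Nat) => s (succ zero)) ((fun (n : Nat) => fun (t : Nat) => elimNat (fun (e : Nat) => Nat) t (fun (ε : Nat) => fun (x : Nat) => succ x) n) zero)
  ~> (fun (s : Nat) => fun (n : Nat) => elimNat (fun (t : Nat) => Nat) n (fun (e : Nat) => fun (ε : Nat) => succ ε) s) zero (succ zero)
  ~> (fun (s : Nat) => elimNat (fun (n : Nat) => Nat) s (fun (t : Nat) => fun (e : Nat) => succ e) zero) (succ zero)
  ~> elimNat (fun (s : Nat) => Nat) (succ zero) (fun (n : Nat) => fun (t : Nat) => succ t) zero
  ~> succ zero
the term's type:
  Nat


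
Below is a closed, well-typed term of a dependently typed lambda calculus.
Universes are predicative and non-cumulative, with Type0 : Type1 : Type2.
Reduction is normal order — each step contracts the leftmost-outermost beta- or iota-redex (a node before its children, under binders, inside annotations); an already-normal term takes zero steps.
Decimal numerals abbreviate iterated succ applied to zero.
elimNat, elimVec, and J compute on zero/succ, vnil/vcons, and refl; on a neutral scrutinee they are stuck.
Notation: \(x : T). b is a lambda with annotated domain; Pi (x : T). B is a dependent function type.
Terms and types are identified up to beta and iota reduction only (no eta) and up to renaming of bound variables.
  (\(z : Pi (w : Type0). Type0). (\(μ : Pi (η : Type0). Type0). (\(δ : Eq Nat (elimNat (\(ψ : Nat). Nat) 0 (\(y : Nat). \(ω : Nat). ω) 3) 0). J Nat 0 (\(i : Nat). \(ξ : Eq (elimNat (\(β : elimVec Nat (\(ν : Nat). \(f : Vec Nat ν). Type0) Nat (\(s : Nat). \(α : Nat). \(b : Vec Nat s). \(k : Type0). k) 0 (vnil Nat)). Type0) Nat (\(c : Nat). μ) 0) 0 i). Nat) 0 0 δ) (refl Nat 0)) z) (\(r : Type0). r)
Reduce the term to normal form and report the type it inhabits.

resulting normal form:
  0
inferred type:
  Nat
observation: 4 normal-order steps separate the term from its normal form.


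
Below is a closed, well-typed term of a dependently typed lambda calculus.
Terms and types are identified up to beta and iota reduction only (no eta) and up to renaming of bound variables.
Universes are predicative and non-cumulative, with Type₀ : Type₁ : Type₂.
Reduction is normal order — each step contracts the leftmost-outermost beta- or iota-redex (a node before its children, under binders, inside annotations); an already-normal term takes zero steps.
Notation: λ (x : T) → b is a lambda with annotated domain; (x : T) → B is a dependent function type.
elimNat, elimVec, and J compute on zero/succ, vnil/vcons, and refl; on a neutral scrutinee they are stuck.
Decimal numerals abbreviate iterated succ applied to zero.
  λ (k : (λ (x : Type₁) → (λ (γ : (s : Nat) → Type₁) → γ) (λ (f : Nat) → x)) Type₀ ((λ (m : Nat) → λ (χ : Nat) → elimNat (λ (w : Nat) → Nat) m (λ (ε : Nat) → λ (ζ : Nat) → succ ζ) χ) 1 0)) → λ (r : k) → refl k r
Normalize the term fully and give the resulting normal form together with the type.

resulting normal form:
  λ (k : Type₀) → λ (x : k) → refl k x
inferred type:
  (k : Type₀) → (x : k) → Eq k x x
observation: reduction starts at a beta-redex, and 3 normal-order steps reach the normal form.
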